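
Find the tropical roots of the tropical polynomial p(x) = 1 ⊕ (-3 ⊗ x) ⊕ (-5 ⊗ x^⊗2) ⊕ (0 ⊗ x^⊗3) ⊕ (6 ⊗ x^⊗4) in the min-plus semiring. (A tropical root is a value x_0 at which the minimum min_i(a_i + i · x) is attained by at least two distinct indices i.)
Roots: {-6, -5, 2, 4}

Each tropical root is a break point of the lower envelope of the lines y = a_i + i · x (there are 5 lines, with slopes 0, 1, ..., 4). Only the lines that attain the minimum somewhere contribute to roots; other lines are dominated. Here the surviving (envelope) indices are i = 4, i = 3, i = 2, i = 1, i = 0.
Intersections between consecutive envelope lines give the roots: for adjacent envelope indices i < j the intersection is x = (a_i − a_j) / (j − i). Reading off the sorted break points: {-6, -5, 2, 4}.
Verification: at each break x_0, at least two indices attain the minimum of min_i(a_i + i · x_0).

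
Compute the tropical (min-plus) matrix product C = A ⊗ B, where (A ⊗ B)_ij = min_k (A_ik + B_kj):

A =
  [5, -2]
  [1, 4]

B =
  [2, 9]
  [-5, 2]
A ⊗ B =
  [-7, 0]
  [-1, 6]

Apply the min-plus product entry-by-entry:
  C[0][0] = min over k of (A[0][0] + B[0][0] = 5 + 2 = 7, A[0][1] + B[1][0] = -2 + -5 = -7) = -7 (attained at k = 1)
  C[0][1] = min over k of (A[0][0] + B[0][1] = 5 + 9 = 14, A[0][1] + B[1][1] = -2 + 2 = 0) = 0 (attained at k = 1)
  C[1][0] = min over k of (A[1][0] + B[0][0] = 1 + 2 = 3, A[1][1] + B[1][0] = 4 + -5 = -1) = -1 (attained at k = 1)
  C[1][1] = min over k of (A[1][0] + B[0][1] = 1 + 9 = 10, A[1][1] + B[1][1] = 4 + 2 = 6) = 6 (attained at k = 1)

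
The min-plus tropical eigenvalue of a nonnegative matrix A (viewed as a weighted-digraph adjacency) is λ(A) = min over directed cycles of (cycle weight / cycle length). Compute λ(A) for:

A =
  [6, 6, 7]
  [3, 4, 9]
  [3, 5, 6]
λ(A) = 4

Enumerate directed cycles and compute their means (weight / length). Sample:
  cycle 0 → 0: weight = 6, length = 1, mean = 6/1 ≈ 6.000
  cycle 1 → 1: weight = 4, length = 1, mean = 4/1 ≈ 4.000
  cycle 2 → 2: weight = 6, length = 1, mean = 6/1 ≈ 6.000
  cycle 0 → 1 → 0: weight = 9, length = 2, mean = 9/2 ≈ 4.500
  cycle 0 → 2 → 0: weight = 10, length = 2, mean = 10/2 ≈ 5.000
  cycle 1 → 0 → 1: weight = 9, length = 2, mean = 9/2 ≈ 4.500
Minimum mean = 4.000, attained e.g. along the cycle 1 → 1 with weight 4 and length 1. So λ(A) = 4/1 = 4.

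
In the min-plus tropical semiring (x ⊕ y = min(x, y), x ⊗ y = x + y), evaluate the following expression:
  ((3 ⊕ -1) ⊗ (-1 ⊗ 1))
((3 ⊕ -1) ⊗ (-1 ⊗ 1)) = -1

Expand innermost to outermost. Recall ⊕ takes the minimum of its arguments and ⊗ takes their sum. Working out the expression ((3 ⊕ -1) ⊗ (-1 ⊗ 1)) gives -1.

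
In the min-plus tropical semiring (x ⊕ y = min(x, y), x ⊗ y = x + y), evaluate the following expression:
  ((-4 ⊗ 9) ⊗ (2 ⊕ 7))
((-4 ⊗ 9) ⊗ (2 ⊕ 7)) = 7

Expand innermost to outermost. Recall ⊕ takes the minimum of its arguments and ⊗ takes their sum. Working out the expression ((-4 ⊗ 9) ⊗ (2 ⊕ 7)) gives 7.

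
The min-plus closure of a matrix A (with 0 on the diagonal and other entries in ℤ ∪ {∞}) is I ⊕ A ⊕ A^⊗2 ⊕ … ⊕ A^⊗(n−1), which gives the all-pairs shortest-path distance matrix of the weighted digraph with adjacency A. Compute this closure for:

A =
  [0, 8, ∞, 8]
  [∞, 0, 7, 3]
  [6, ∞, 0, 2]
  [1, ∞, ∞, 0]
Closure =
  [0, 8, 15, 8]
  [4, 0, 7, 3]
  [3, 11, 0, 2]
  [1, 9, 16, 0]

This is the Floyd-Warshall all-pairs shortest-path computation. For each intermediate vertex k = 0, 1, …, 3, update dist[i][j] ← min(dist[i][j], dist[i][k] + dist[k][j]). The final matrix gives, for each (i, j), the minimum total weight of any directed path from i to j (possibly empty when i = j).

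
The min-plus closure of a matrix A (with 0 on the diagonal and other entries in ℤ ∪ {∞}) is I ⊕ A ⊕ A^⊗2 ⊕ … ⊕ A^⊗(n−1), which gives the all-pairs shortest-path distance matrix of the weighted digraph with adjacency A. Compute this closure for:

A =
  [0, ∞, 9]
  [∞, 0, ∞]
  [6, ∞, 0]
Closure =
  [0, ∞, 9]
  [∞, 0, ∞]
  [6, ∞, 0]

This is the Floyd-Warshall all-pairs shortest-path computation. For each intermediate vertex k = 0, 1, …, 2, update dist[i][j] ← min(dist[i][j], dist[i][k] + dist[k][j]). The final matrix gives, for each (i, j), the minimum total weight of any directed path from i to j (possibly empty when i = j).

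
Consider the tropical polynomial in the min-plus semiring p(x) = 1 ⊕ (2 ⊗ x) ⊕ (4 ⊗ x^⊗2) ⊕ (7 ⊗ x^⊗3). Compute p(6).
p(6) = 1

A tropical monomial a ⊗ x^⊗i evaluates to a + i · x. Evaluating each term at x = 6:
  Term 0 contributes 1 + 0 · 6 = 1
  Term 1 contributes 2 + 1 · 6 = 8
  Term 2 contributes 4 + 2 · 6 = 16
  Term 3 contributes 7 + 3 · 6 = 25
p(6) = ⊕ of these = min[1, 8, 16, 25] = 1.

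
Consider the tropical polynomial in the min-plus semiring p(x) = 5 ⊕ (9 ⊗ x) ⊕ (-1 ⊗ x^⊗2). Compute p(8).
p(8) = 5

A tropical monomial a ⊗ x^⊗i evaluates to a + i · x. Evaluating each term at x = 8:
  Term 0 contributes 5 + 0 · 8 = 5
  Term 1 contributes 9 + 1 · 8 = 17
  Term 2 contributes -1 + 2 · 8 = 15
p(8) = ⊕ of these = min[5, 17, 15] = 5.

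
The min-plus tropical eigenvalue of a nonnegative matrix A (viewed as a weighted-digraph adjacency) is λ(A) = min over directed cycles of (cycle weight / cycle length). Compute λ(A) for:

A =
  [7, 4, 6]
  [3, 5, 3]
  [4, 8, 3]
λ(A) = 3

Enumerate directed cycles and compute their means (weight / length). Sample:
  cycle 0 → 0: weight = 7, length = 1, mean = 7/1 ≈ 7.000
  cycle 1 → 1: weight = 5, length = 1, mean = 5/1 ≈ 5.000
  cycle 2 → 2: weight = 3, length = 1, mean = 3/1 ≈ 3.000
  cycle 0 → 1 → 0: weight = 7, length = 2, mean = 7/2 ≈ 3.500
  cycle 0 → 2 → 0: weight = 10, length = 2, mean = 10/2 ≈ 5.000
  cycle 1 → 0 → 1: weight = 7, length = 2, mean = 7/2 ≈ 3.500
Minimum mean = 3.000, attained e.g. along the cycle 2 → 2 with weight 3 and length 1. So λ(A) = 3/1 = 3.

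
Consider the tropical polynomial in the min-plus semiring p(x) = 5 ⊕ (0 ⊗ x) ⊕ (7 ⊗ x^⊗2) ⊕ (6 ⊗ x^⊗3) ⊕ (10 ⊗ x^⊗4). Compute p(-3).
p(-3) = -3

A tropical monomial a ⊗ x^⊗i evaluates to a + i · x. Evaluating each term at x = -3:
  Term 0 contributes 5 + 0 · -3 = 5
  Term 1 contributes 0 + 1 · -3 = -3
  Term 2 contributes 7 + 2 · -3 = 1
  Term 3 contributes 6 + 3 · -3 = -3
  Term 4 contributes 10 + 4 · -3 = -2
p(-3) = ⊕ of these = min[5, -3, 1, -3, -2] = -3.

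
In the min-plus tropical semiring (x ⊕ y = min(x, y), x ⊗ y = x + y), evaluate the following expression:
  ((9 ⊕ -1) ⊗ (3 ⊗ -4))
((9 ⊕ -1) ⊗ (3 ⊗ -4)) = -2

Expand innermost to outermost. Recall ⊕ takes the minimum of its arguments and ⊗ takes their sum. Working out the expression ((9 ⊕ -1) ⊗ (3 ⊗ -4)) gives -2.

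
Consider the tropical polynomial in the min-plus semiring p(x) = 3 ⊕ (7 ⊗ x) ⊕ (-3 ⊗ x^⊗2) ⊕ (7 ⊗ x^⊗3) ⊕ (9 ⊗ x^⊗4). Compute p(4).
p(4) = 3

A tropical monomial a ⊗ x^⊗i evaluates to a + i · x. Evaluating each term at x = 4:
  Term 0 contributes 3 + 0 · 4 = 3
  Term 1 contributes 7 + 1 · 4 = 11
  Term 2 contributes -3 + 2 · 4 = 5
  Term 3 contributes 7 + 3 · 4 = 19
  Term 4 contributes 9 + 4 · 4 = 25
p(4) = ⊕ of these = min[3, 11, 5, 19, 25] = 3.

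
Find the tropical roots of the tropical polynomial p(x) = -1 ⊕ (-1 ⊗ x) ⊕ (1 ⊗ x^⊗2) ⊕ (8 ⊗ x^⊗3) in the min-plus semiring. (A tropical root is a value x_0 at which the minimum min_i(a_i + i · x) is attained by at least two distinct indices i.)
Roots: {-7, -2, 0}

Each tropical root is a break point of the lower envelope of the lines y = a_i + i · x (there are 4 lines, with slopes 0, 1, ..., 3). Only the lines that attain the minimum somewhere contribute to roots; other lines are dominated. Here the surviving (envelope) indices are i = 3, i = 2, i = 1, i = 0.
Intersections between consecutive envelope lines give the roots: for adjacent envelope indices i < j the intersection is x = (a_i − a_j) / (j − i). Reading off the sorted break points: {-7, -2, 0}.
Verification: at each break x_0, at least two indices attain the minimum of min_i(a_i + i · x_0).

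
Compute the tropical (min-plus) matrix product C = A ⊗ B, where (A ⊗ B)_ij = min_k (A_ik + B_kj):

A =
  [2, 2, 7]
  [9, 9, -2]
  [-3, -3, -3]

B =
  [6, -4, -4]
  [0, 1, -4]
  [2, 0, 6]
A ⊗ B =
  [2, -2, -2]
  [0, -2, 4]
  [-3, -7, -7]

Apply the min-plus product entry-by-entry:
  C[0][0] = min over k of (A[0][0] + B[0][0] = 2 + 6 = 8, A[0][1] + B[1][0] = 2 + 0 = 2, A[0][2] + B[2][0] = 7 + 2 = 9) = 2 (attained at k = 1)
  C[0][1] = min over k of (A[0][0] + B[0][1] = 2 + -4 = -2, A[0][1] + B[1][1] = 2 + 1 = 3, A[0][2] + B[2][1] = 7 + 0 = 7) = -2 (attained at k = 0)
  C[0][2] = min over k of (A[0][0] + B[0][2] = 2 + -4 = -2, A[0][1] + B[1][2] = 2 + -4 = -2, A[0][2] + B[2][2] = 7 + 6 = 13) = -2 (attained at k = 0)
  C[1][0] = min over k of (A[1][0] + B[0][0] = 9 + 6 = 15, A[1][1] + B[1][0] = 9 + 0 = 9, A[1][2] + B[2][0] = -2 + 2 = 0) = 0 (attained at k = 2)
  C[1][1] = min over k of (A[1][0] + B[0][1] = 9 + -4 = 5, A[1][1] + B[1][1] = 9 + 1 = 10, A[1][2] + B[2][1] = -2 + 0 = -2) = -2 (attained at k = 2)
  C[1][2] = min over k of (A[1][0] + B[0][2] = 9 + -4 = 5, A[1][1] + B[1][2] = 9 + -4 = 5, A[1][2] + B[2][2] = -2 + 6 = 4) = 4 (attained at k = 2)
  C[2][0] = min over k of (A[2][0] + B[0][0] = -3 + 6 = 3, A[2][1] + B[1][0] = -3 + 0 = -3, A[2][2] + B[2][0] = -3 + 2 = -1) = -3 (attained at k = 1)
  C[2][1] = min over k of (A[2][0] + B[0][1] = -3 + -4 = -7, A[2][1] + B[1][1] = -3 + 1 = -2, A[2][2] + B[2][1] = -3 + 0 = -3) = -7 (attained at k = 0)
  C[2][2] = min over k of (A[2][0] + B[0][2] = -3 + -4 = -7, A[2][1] + B[1][2] = -3 + -4 = -7, A[2][2] + B[2][2] = -3 + 6 = 3) = -7 (attained at k = 0)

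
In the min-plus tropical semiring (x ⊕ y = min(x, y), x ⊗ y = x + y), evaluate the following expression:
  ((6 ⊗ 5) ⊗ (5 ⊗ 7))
((6 ⊗ 5) ⊗ (5 ⊗ 7)) = 23

Expand innermost to outermost. Recall ⊕ takes the minimum of its arguments and ⊗ takes their sum. Working out the expression ((6 ⊗ 5) ⊗ (5 ⊗ 7)) gives 23.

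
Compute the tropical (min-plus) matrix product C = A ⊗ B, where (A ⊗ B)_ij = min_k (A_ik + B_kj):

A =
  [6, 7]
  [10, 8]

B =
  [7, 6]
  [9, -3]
A ⊗ B =
  [13, 4]
  [17, 5]

Apply the min-plus product entry-by-entry:
  C[0][0] = min over k of (A[0][0] + B[0][0] = 6 + 7 = 13, A[0][1] + B[1][0] = 7 + 9 = 16) = 13 (attained at k = 0)
  C[0][1] = min over k of (A[0][0] + B[0][1] = 6 + 6 = 12, A[0][1] + B[1][1] = 7 + -3 = 4) = 4 (attained at k = 1)
  C[1][0] = min over k of (A[1][0] + B[0][0] = 10 + 7 = 17, A[1][1] + B[1][0] = 8 + 9 = 17) = 17 (attained at k = 0)
  C[1][1] = min over k of (A[1][0] + B[0][1] = 10 + 6 = 16, A[1][1] + B[1][1] = 8 + -3 = 5) = 5 (attained at k = 1)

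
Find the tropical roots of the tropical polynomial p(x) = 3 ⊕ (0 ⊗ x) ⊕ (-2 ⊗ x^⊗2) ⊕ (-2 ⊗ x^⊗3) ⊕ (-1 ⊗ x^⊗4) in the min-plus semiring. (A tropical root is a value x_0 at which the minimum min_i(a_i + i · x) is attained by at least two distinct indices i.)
Roots: {-1, 0, 2, 3}

Each tropical root is a break point of the lower envelope of the lines y = a_i + i · x (there are 5 lines, with slopes 0, 1, ..., 4). Only the lines that attain the minimum somewhere contribute to roots; other lines are dominated. Here the surviving (envelope) indices are i = 4, i = 3, i = 2, i = 1, i = 0.
Intersections between consecutive envelope lines give the roots: for adjacent envelope indices i < j the intersection is x = (a_i − a_j) / (j − i). Reading off the sorted break points: {-1, 0, 2, 3}.
Verification: at each break x_0, at least two indices attain the minimum of min_i(a_i + i · x_0).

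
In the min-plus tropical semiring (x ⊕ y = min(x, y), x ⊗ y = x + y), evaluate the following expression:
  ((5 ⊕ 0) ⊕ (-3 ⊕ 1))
((5 ⊕ 0) ⊕ (-3 ⊕ 1)) = -3

Expand innermost to outermost. Recall ⊕ takes the minimum of its arguments and ⊗ takes their sum. Working out the expression ((5 ⊕ 0) ⊕ (-3 ⊕ 1)) gives -3.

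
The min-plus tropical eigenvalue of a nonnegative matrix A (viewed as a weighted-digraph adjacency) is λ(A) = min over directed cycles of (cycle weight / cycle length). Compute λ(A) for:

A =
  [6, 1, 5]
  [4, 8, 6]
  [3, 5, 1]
λ(A) = 1

Enumerate directed cycles and compute their means (weight / length). Sample:
  cycle 0 → 0: weight = 6, length = 1, mean = 6/1 ≈ 6.000
  cycle 1 → 1: weight = 8, length = 1, mean = 8/1 ≈ 8.000
  cycle 2 → 2: weight = 1, length = 1, mean = 1/1 ≈ 1.000
  cycle 0 → 1 → 0: weight = 5, length = 2, mean = 5/2 ≈ 2.500
  cycle 0 → 2 → 0: weight = 8, length = 2, mean = 8/2 ≈ 4.000
  cycle 1 → 0 → 1: weight = 5, length = 2, mean = 5/2 ≈ 2.500
Minimum mean = 1.000, attained e.g. along the cycle 2 → 2 with weight 1 and length 1. So λ(A) = 1/1 = 1.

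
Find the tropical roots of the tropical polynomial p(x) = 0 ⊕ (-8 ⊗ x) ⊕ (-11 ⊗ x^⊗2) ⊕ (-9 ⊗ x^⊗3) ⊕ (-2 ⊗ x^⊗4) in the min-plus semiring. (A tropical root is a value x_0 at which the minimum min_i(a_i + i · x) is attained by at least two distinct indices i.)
Roots: {-7, -2, 3, 8}

Each tropical root is a break point of the lower envelope of the lines y = a_i + i · x (there are 5 lines, with slopes 0, 1, ..., 4). Only the lines that attain the minimum somewhere contribute to roots; other lines are dominated. Here the surviving (envelope) indices are i = 4, i = 3, i = 2, i = 1, i = 0.
Intersections between consecutive envelope lines give the roots: for adjacent envelope indices i < j the intersection is x = (a_i − a_j) / (j − i). Reading off the sorted break points: {-7, -2, 3, 8}.
Verification: at each break x_0, at least two indices attain the minimum of min_i(a_i + i · x_0).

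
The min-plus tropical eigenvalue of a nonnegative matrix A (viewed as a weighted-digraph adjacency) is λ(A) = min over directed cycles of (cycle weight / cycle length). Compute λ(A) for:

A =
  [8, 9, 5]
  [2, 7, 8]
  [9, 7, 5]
λ(A) = 14/3

Enumerate directed cycles and compute their means (weight / length). Sample:
  cycle 0 → 0: weight = 8, length = 1, mean = 8/1 ≈ 8.000
  cycle 1 → 1: weight = 7, length = 1, mean = 7/1 ≈ 7.000
  cycle 2 → 2: weight = 5, length = 1, mean = 5/1 ≈ 5.000
  cycle 0 → 1 → 0: weight = 11, length = 2, mean = 11/2 ≈ 5.500
  cycle 0 → 2 → 0: weight = 14, length = 2, mean = 14/2 ≈ 7.000
  cycle 1 → 0 → 1: weight = 11, length = 2, mean = 11/2 ≈ 5.500
Minimum mean = 4.667, attained e.g. along the cycle 0 → 2 → 1 → 0 with weight 14 and length 3. So λ(A) = 14/3 = 14/3.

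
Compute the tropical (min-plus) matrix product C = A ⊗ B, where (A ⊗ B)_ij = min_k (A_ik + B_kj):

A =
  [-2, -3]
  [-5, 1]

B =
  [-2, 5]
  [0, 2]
A ⊗ B =
  [-4, -1]
  [-7, 0]

Apply the min-plus product entry-by-entry:
  C[0][0] = min over k of (A[0][0] + B[0][0] = -2 + -2 = -4, A[0][1] + B[1][0] = -3 + 0 = -3) = -4 (attained at k = 0)
  C[0][1] = min over k of (A[0][0] + B[0][1] = -2 + 5 = 3, A[0][1] + B[1][1] = -3 + 2 = -1) = -1 (attained at k = 1)
  C[1][0] = min over k of (A[1][0] + B[0][0] = -5 + -2 = -7, A[1][1] + B[1][0] = 1 + 0 = 1) = -7 (attained at k = 0)
  C[1][1] = min over k of (A[1][0] + B[0][1] = -5 + 5 = 0, A[1][1] + B[1][1] = 1 + 2 = 3) = 0 (attained at k = 0)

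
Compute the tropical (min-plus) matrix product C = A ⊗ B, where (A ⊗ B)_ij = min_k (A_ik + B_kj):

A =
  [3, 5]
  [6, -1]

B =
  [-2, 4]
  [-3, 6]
A ⊗ B =
  [1, 7]
  [-4, 5]

Apply the min-plus product entry-by-entry:
  C[0][0] = min over k of (A[0][0] + B[0][0] = 3 + -2 = 1, A[0][1] + B[1][0] = 5 + -3 = 2) = 1 (attained at k = 0)
  C[0][1] = min over k of (A[0][0] + B[0][1] = 3 + 4 = 7, A[0][1] + B[1][1] = 5 + 6 = 11) = 7 (attained at k = 0)
  C[1][0] = min over k of (A[1][0] + B[0][0] = 6 + -2 = 4, A[1][1] + B[1][0] = -1 + -3 = -4) = -4 (attained at k = 1)
  C[1][1] = min over k of (A[1][0] + B[0][1] = 6 + 4 = 10, A[1][1] + B[1][1] = -1 + 6 = 5) = 5 (attained at k = 1)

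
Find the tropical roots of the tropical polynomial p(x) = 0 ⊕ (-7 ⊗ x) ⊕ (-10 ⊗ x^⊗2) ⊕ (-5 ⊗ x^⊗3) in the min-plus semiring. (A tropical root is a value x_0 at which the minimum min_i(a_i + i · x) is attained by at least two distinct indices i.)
Roots: {-5, 3, 7}

Each tropical root is a break point of the lower envelope of the lines y = a_i + i · x (there are 4 lines, with slopes 0, 1, ..., 3). Only the lines that attain the minimum somewhere contribute to roots; other lines are dominated. Here the surviving (envelope) indices are i = 3, i = 2, i = 1, i = 0.
Intersections between consecutive envelope lines give the roots: for adjacent envelope indices i < j the intersection is x = (a_i − a_j) / (j − i). Reading off the sorted break points: {-5, 3, 7}.
Verification: at each break x_0, at least two indices attain the minimum of min_i(a_i + i · x_0).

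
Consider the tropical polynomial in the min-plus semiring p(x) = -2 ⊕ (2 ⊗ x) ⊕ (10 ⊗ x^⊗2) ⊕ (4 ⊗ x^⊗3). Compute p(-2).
p(-2) = -2

A tropical monomial a ⊗ x^⊗i evaluates to a + i · x. Evaluating each term at x = -2:
  Term 0 contributes -2 + 0 · -2 = -2
  Term 1 contributes 2 + 1 · -2 = 0
  Term 2 contributes 10 + 2 · -2 = 6
  Term 3 contributes 4 + 3 · -2 = -2
p(-2) = ⊕ of these = min[-2, 0, 6, -2] = -2.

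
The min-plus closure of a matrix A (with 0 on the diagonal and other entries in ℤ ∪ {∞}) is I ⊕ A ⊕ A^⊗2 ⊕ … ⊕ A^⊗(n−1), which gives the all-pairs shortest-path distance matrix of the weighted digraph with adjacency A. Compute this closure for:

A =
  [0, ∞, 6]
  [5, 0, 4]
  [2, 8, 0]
Closure =
  [0, 14, 6]
  [5, 0, 4]
  [2, 8, 0]

This is the Floyd-Warshall all-pairs shortest-path computation. For each intermediate vertex k = 0, 1, …, 2, update dist[i][j] ← min(dist[i][j], dist[i][k] + dist[k][j]). The final matrix gives, for each (i, j), the minimum total weight of any directed path from i to j (possibly empty when i = j).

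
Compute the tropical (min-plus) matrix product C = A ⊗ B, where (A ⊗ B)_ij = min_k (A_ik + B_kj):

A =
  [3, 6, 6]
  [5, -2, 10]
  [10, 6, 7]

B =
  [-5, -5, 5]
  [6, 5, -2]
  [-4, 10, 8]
A ⊗ B =
  [-2, -2, 4]
  [0, 0, -4]
  [3, 5, 4]

Apply the min-plus product entry-by-entry:
  C[0][0] = min over k of (A[0][0] + B[0][0] = 3 + -5 = -2, A[0][1] + B[1][0] = 6 + 6 = 12, A[0][2] + B[2][0] = 6 + -4 = 2) = -2 (attained at k = 0)
  C[0][1] = min over k of (A[0][0] + B[0][1] = 3 + -5 = -2, A[0][1] + B[1][1] = 6 + 5 = 11, A[0][2] + B[2][1] = 6 + 10 = 16) = -2 (attained at k = 0)
  C[0][2] = min over k of (A[0][0] + B[0][2] = 3 + 5 = 8, A[0][1] + B[1][2] = 6 + -2 = 4, A[0][2] + B[2][2] = 6 + 8 = 14) = 4 (attained at k = 1)
  C[1][0] = min over k of (A[1][0] + B[0][0] = 5 + -5 = 0, A[1][1] + B[1][0] = -2 + 6 = 4, A[1][2] + B[2][0] = 10 + -4 = 6) = 0 (attained at k = 0)
  C[1][1] = min over k of (A[1][0] + B[0][1] = 5 + -5 = 0, A[1][1] + B[1][1] = -2 + 5 = 3, A[1][2] + B[2][1] = 10 + 10 = 20) = 0 (attained at k = 0)
  C[1][2] = min over k of (A[1][0] + B[0][2] = 5 + 5 = 10, A[1][1] + B[1][2] = -2 + -2 = -4, A[1][2] + B[2][2] = 10 + 8 = 18) = -4 (attained at k = 1)
  C[2][0] = min over k of (A[2][0] + B[0][0] = 10 + -5 = 5, A[2][1] + B[1][0] = 6 + 6 = 12, A[2][2] + B[2][0] = 7 + -4 = 3) = 3 (attained at k = 2)
  C[2][1] = min over k of (A[2][0] + B[0][1] = 10 + -5 = 5, A[2][1] + B[1][1] = 6 + 5 = 11, A[2][2] + B[2][1] = 7 + 10 = 17) = 5 (attained at k = 0)
  C[2][2] = min over k of (A[2][0] + B[0][2] = 10 + 5 = 15, A[2][1] + B[1][2] = 6 + -2 = 4, A[2][2] + B[2][2] = 7 + 8 = 15) = 4 (attained at k = 1)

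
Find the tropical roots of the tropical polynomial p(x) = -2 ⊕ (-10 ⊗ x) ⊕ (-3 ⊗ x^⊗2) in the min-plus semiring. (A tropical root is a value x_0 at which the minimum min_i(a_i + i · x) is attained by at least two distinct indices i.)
Roots: {-7, 8}

Each tropical root is a break point of the lower envelope of the lines y = a_i + i · x (there are 3 lines, with slopes 0, 1, ..., 2). Only the lines that attain the minimum somewhere contribute to roots; other lines are dominated. Here the surviving (envelope) indices are i = 2, i = 1, i = 0.
Intersections between consecutive envelope lines give the roots: for adjacent envelope indices i < j the intersection is x = (a_i − a_j) / (j − i). Reading off the sorted break points: {-7, 8}.
Verification: at each break x_0, at least two indices attain the minimum of min_i(a_i + i · x_0).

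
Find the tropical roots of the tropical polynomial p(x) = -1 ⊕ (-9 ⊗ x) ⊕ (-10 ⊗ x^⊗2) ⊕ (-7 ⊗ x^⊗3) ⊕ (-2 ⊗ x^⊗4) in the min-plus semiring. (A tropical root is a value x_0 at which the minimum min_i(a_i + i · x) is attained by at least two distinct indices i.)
Roots: {-5, -3, 1, 8}

Each tropical root is a break point of the lower envelope of the lines y = a_i + i · x (there are 5 lines, with slopes 0, 1, ..., 4). Only the lines that attain the minimum somewhere contribute to roots; other lines are dominated. Here the surviving (envelope) indices are i = 4, i = 3, i = 2, i = 1, i = 0.
Intersections between consecutive envelope lines give the roots: for adjacent envelope indices i < j the intersection is x = (a_i − a_j) / (j − i). Reading off the sorted break points: {-5, -3, 1, 8}.
Verification: at each break x_0, at least two indices attain the minimum of min_i(a_i + i · x_0).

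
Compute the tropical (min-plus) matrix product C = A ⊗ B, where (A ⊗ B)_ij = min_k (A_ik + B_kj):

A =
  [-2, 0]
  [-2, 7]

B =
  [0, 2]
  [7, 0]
A ⊗ B =
  [-2, 0]
  [-2, 0]

Apply the min-plus product entry-by-entry:
  C[0][0] = min over k of (A[0][0] + B[0][0] = -2 + 0 = -2, A[0][1] + B[1][0] = 0 + 7 = 7) = -2 (attained at k = 0)
  C[0][1] = min over k of (A[0][0] + B[0][1] = -2 + 2 = 0, A[0][1] + B[1][1] = 0 + 0 = 0) = 0 (attained at k = 0)
  C[1][0] = min over k of (A[1][0] + B[0][0] = -2 + 0 = -2, A[1][1] + B[1][0] = 7 + 7 = 14) = -2 (attained at k = 0)
  C[1][1] = min over k of (A[1][0] + B[0][1] = -2 + 2 = 0, A[1][1] + B[1][1] = 7 + 0 = 7) = 0 (attained at k = 0)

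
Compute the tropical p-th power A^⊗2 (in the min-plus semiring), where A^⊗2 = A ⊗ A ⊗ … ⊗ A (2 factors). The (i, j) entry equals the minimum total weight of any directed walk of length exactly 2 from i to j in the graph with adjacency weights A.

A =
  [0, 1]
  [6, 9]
A^⊗2 =
  [0, 1]
  [6, 7]

Each entry (A^⊗2)_ij equals the minimum over all length-2 walks i = v_0 → v_1 → … → v_2 = j of Σ_t A[v_t][v_{t+1}]. For example, for (i, j) = (0, 1) we minimise over 2 possible intermediate vertex sequences; the minimum is 1, attained along the walk 0 → 0 → 1.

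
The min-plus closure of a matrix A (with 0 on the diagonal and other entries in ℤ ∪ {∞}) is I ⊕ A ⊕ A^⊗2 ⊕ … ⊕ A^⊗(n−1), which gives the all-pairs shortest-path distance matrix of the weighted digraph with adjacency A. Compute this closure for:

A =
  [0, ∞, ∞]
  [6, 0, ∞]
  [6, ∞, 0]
Closure =
  [0, ∞, ∞]
  [6, 0, ∞]
  [6, ∞, 0]

This is the Floyd-Warshall all-pairs shortest-path computation. For each intermediate vertex k = 0, 1, …, 2, update dist[i][j] ← min(dist[i][j], dist[i][k] + dist[k][j]). The final matrix gives, for each (i, j), the minimum total weight of any directed path from i to j (possibly empty when i = j).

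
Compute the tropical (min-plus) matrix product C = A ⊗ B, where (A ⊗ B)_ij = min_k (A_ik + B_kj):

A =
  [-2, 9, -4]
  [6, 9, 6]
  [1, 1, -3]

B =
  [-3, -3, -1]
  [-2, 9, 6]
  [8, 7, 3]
A ⊗ B =
  [-5, -5, -3]
  [3, 3, 5]
  [-2, -2, 0]

Apply the min-plus product entry-by-entry:
  C[0][0] = min over k of (A[0][0] + B[0][0] = -2 + -3 = -5, A[0][1] + B[1][0] = 9 + -2 = 7, A[0][2] + B[2][0] = -4 + 8 = 4) = -5 (attained at k = 0)
  C[0][1] = min over k of (A[0][0] + B[0][1] = -2 + -3 = -5, A[0][1] + B[1][1] = 9 + 9 = 18, A[0][2] + B[2][1] = -4 + 7 = 3) = -5 (attained at k = 0)
  C[0][2] = min over k of (A[0][0] + B[0][2] = -2 + -1 = -3, A[0][1] + B[1][2] = 9 + 6 = 15, A[0][2] + B[2][2] = -4 + 3 = -1) = -3 (attained at k = 0)
  C[1][0] = min over k of (A[1][0] + B[0][0] = 6 + -3 = 3, A[1][1] + B[1][0] = 9 + -2 = 7, A[1][2] + B[2][0] = 6 + 8 = 14) = 3 (attained at k = 0)
  C[1][1] = min over k of (A[1][0] + B[0][1] = 6 + -3 = 3, A[1][1] + B[1][1] = 9 + 9 = 18, A[1][2] + B[2][1] = 6 + 7 = 13) = 3 (attained at k = 0)
  C[1][2] = min over k of (A[1][0] + B[0][2] = 6 + -1 = 5, A[1][1] + B[1][2] = 9 + 6 = 15, A[1][2] + B[2][2] = 6 + 3 = 9) = 5 (attained at k = 0)
  C[2][0] = min over k of (A[2][0] + B[0][0] = 1 + -3 = -2, A[2][1] + B[1][0] = 1 + -2 = -1, A[2][2] + B[2][0] = -3 + 8 = 5) = -2 (attained at k = 0)
  C[2][1] = min over k of (A[2][0] + B[0][1] = 1 + -3 = -2, A[2][1] + B[1][1] = 1 + 9 = 10, A[2][2] + B[2][1] = -3 + 7 = 4) = -2 (attained at k = 0)
  C[2][2] = min over k of (A[2][0] + B[0][2] = 1 + -1 = 0, A[2][1] + B[1][2] = 1 + 6 = 7, A[2][2] + B[2][2] = -3 + 3 = 0) = 0 (attained at k = 0)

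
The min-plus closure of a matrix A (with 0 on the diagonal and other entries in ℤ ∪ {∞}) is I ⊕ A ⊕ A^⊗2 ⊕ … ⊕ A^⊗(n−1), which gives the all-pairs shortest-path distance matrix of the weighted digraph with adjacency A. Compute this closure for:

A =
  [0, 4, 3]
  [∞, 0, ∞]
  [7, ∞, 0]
Closure =
  [0, 4, 3]
  [∞, 0, ∞]
  [7, 11, 0]

This is the Floyd-Warshall all-pairs shortest-path computation. For each intermediate vertex k = 0, 1, …, 2, update dist[i][j] ← min(dist[i][j], dist[i][k] + dist[k][j]). The final matrix gives, for each (i, j), the minimum total weight of any directed path from i to j (possibly empty when i = j).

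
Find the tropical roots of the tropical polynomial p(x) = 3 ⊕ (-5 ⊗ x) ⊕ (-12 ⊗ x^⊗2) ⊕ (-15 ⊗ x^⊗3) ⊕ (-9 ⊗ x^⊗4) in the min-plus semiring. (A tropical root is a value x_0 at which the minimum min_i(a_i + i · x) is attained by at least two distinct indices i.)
Roots: {-6, 3, 7, 8}

Each tropical root is a break point of the lower envelope of the lines y = a_i + i · x (there are 5 lines, with slopes 0, 1, ..., 4). Only the lines that attain the minimum somewhere contribute to roots; other lines are dominated. Here the surviving (envelope) indices are i = 4, i = 3, i = 2, i = 1, i = 0.
Intersections between consecutive envelope lines give the roots: for adjacent envelope indices i < j the intersection is x = (a_i − a_j) / (j − i). Reading off the sorted break points: {-6, 3, 7, 8}.
Verification: at each break x_0, at least two indices attain the minimum of min_i(a_i + i · x_0).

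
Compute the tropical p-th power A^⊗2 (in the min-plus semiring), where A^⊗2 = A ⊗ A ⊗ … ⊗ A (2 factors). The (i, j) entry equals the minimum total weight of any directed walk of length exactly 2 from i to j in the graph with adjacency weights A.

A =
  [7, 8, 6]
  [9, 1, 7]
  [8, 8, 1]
A^⊗2 =
  [14, 9, 7]
  [10, 2, 8]
  [9, 9, 2]

Each entry (A^⊗2)_ij equals the minimum over all length-2 walks i = v_0 → v_1 → … → v_2 = j of Σ_t A[v_t][v_{t+1}]. For example, for (i, j) = (0, 2) we minimise over 3 possible intermediate vertex sequences; the minimum is 7, attained along the walk 0 → 2 → 2.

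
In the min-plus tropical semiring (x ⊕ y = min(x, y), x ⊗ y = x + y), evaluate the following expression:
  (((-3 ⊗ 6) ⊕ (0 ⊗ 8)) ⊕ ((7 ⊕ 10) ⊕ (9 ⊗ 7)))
(((-3 ⊗ 6) ⊕ (0 ⊗ 8)) ⊕ ((7 ⊕ 10) ⊕ (9 ⊗ 7))) = 3

Expand innermost to outermost. Recall ⊕ takes the minimum of its arguments and ⊗ takes their sum. Working out the expression (((-3 ⊗ 6) ⊕ (0 ⊗ 8)) ⊕ ((7 ⊕ 10) ⊕ (9 ⊗ 7))) gives 3.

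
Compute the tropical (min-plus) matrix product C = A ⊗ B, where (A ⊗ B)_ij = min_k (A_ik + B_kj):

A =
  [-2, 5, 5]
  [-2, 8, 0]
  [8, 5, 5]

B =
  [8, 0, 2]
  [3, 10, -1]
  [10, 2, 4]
A ⊗ B =
  [6, -2, 0]
  [6, -2, 0]
  [8, 7, 4]

Apply the min-plus product entry-by-entry:
  C[0][0] = min over k of (A[0][0] + B[0][0] = -2 + 8 = 6, A[0][1] + B[1][0] = 5 + 3 = 8, A[0][2] + B[2][0] = 5 + 10 = 15) = 6 (attained at k = 0)
  C[0][1] = min over k of (A[0][0] + B[0][1] = -2 + 0 = -2, A[0][1] + B[1][1] = 5 + 10 = 15, A[0][2] + B[2][1] = 5 + 2 = 7) = -2 (attained at k = 0)
  C[0][2] = min over k of (A[0][0] + B[0][2] = -2 + 2 = 0, A[0][1] + B[1][2] = 5 + -1 = 4, A[0][2] + B[2][2] = 5 + 4 = 9) = 0 (attained at k = 0)
  C[1][0] = min over k of (A[1][0] + B[0][0] = -2 + 8 = 6, A[1][1] + B[1][0] = 8 + 3 = 11, A[1][2] + B[2][0] = 0 + 10 = 10) = 6 (attained at k = 0)
  C[1][1] = min over k of (A[1][0] + B[0][1] = -2 + 0 = -2, A[1][1] + B[1][1] = 8 + 10 = 18, A[1][2] + B[2][1] = 0 + 2 = 2) = -2 (attained at k = 0)
  C[1][2] = min over k of (A[1][0] + B[0][2] = -2 + 2 = 0, A[1][1] + B[1][2] = 8 + -1 = 7, A[1][2] + B[2][2] = 0 + 4 = 4) = 0 (attained at k = 0)
  C[2][0] = min over k of (A[2][0] + B[0][0] = 8 + 8 = 16, A[2][1] + B[1][0] = 5 + 3 = 8, A[2][2] + B[2][0] = 5 + 10 = 15) = 8 (attained at k = 1)
  C[2][1] = min over k of (A[2][0] + B[0][1] = 8 + 0 = 8, A[2][1] + B[1][1] = 5 + 10 = 15, A[2][2] + B[2][1] = 5 + 2 = 7) = 7 (attained at k = 2)
  C[2][2] = min over k of (A[2][0] + B[0][2] = 8 + 2 = 10, A[2][1] + B[1][2] = 5 + -1 = 4, A[2][2] + B[2][2] = 5 + 4 = 9) = 4 (attained at k = 1)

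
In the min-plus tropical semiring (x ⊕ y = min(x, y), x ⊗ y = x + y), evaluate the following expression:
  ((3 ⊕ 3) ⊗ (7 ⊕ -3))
((3 ⊕ 3) ⊗ (7 ⊕ -3)) = 0

Expand innermost to outermost. Recall ⊕ takes the minimum of its arguments and ⊗ takes their sum. Working out the expression ((3 ⊕ 3) ⊗ (7 ⊕ -3)) gives 0.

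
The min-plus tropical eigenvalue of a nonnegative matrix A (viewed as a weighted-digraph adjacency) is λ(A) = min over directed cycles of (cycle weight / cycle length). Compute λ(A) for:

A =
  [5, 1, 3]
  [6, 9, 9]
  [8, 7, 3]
λ(A) = 3

Enumerate directed cycles and compute their means (weight / length). Sample:
  cycle 0 → 0: weight = 5, length = 1, mean = 5/1 ≈ 5.000
  cycle 1 → 1: weight = 9, length = 1, mean = 9/1 ≈ 9.000
  cycle 2 → 2: weight = 3, length = 1, mean = 3/1 ≈ 3.000
  cycle 0 → 1 → 0: weight = 7, length = 2, mean = 7/2 ≈ 3.500
  cycle 0 → 2 → 0: weight = 11, length = 2, mean = 11/2 ≈ 5.500
  cycle 1 → 0 → 1: weight = 7, length = 2, mean = 7/2 ≈ 3.500
Minimum mean = 3.000, attained e.g. along the cycle 2 → 2 with weight 3 and length 1. So λ(A) = 3/1 = 3.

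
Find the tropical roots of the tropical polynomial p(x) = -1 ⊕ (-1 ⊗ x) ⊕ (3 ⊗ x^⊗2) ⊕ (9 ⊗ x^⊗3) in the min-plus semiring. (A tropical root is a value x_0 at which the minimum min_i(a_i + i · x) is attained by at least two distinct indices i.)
Roots: {-6, -4, 0}

Each tropical root is a break point of the lower envelope of the lines y = a_i + i · x (there are 4 lines, with slopes 0, 1, ..., 3). Only the lines that attain the minimum somewhere contribute to roots; other lines are dominated. Here the surviving (envelope) indices are i = 3, i = 2, i = 1, i = 0.
Intersections between consecutive envelope lines give the roots: for adjacent envelope indices i < j the intersection is x = (a_i − a_j) / (j − i). Reading off the sorted break points: {-6, -4, 0}.
Verification: at each break x_0, at least two indices attain the minimum of min_i(a_i + i · x_0).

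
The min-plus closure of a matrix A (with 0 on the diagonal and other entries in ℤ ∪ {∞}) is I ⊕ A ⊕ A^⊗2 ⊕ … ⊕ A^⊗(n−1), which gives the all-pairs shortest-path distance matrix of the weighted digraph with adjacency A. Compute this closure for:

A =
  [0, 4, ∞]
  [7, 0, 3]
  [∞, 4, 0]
Closure =
  [0, 4, 7]
  [7, 0, 3]
  [11, 4, 0]

This is the Floyd-Warshall all-pairs shortest-path computation. For each intermediate vertex k = 0, 1, …, 2, update dist[i][j] ← min(dist[i][j], dist[i][k] + dist[k][j]). The final matrix gives, for each (i, j), the minimum total weight of any directed path from i to j (possibly empty when i = j).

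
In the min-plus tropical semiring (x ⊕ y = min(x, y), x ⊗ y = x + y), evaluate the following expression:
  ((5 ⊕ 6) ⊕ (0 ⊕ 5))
((5 ⊕ 6) ⊕ (0 ⊕ 5)) = 0

Expand innermost to outermost. Recall ⊕ takes the minimum of its arguments and ⊗ takes their sum. Working out the expression ((5 ⊕ 6) ⊕ (0 ⊕ 5)) gives 0.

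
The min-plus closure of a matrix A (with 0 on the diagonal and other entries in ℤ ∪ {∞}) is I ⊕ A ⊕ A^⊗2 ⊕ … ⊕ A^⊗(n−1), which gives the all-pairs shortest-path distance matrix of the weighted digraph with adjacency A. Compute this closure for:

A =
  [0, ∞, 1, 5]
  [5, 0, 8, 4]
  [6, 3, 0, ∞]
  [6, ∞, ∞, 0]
Closure =
  [0, 4, 1, 5]
  [5, 0, 6, 4]
  [6, 3, 0, 7]
  [6, 10, 7, 0]

This is the Floyd-Warshall all-pairs shortest-path computation. For each intermediate vertex k = 0, 1, …, 3, update dist[i][j] ← min(dist[i][j], dist[i][k] + dist[k][j]). The final matrix gives, for each (i, j), the minimum total weight of any directed path from i to j (possibly empty when i = j).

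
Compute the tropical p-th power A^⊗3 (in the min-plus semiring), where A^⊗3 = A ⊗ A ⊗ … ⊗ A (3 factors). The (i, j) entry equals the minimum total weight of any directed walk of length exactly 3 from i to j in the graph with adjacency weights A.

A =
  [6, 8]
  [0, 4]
A^⊗3 =
  [12, 16]
  [8, 12]

Each entry (A^⊗3)_ij equals the minimum over all length-3 walks i = v_0 → v_1 → … → v_3 = j of Σ_t A[v_t][v_{t+1}]. For example, for (i, j) = (0, 1) we minimise over 4 possible intermediate vertex sequences; the minimum is 16, attained along the walk 0 → 1 → 0 → 1.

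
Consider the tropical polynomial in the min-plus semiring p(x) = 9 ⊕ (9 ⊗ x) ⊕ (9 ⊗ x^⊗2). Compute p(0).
p(0) = 9

A tropical monomial a ⊗ x^⊗i evaluates to a + i · x. Evaluating each term at x = 0:
  Term 0 contributes 9 + 0 · 0 = 9
  Term 1 contributes 9 + 1 · 0 = 9
  Term 2 contributes 9 + 2 · 0 = 9
p(0) = ⊕ of these = min[9, 9, 9] = 9.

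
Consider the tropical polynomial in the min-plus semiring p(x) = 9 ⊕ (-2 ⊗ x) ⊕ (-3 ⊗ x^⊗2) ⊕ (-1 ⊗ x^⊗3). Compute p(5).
p(5) = 3

A tropical monomial a ⊗ x^⊗i evaluates to a + i · x. Evaluating each term at x = 5:
  Term 0 contributes 9 + 0 · 5 = 9
  Term 1 contributes -2 + 1 · 5 = 3
  Term 2 contributes -3 + 2 · 5 = 7
  Term 3 contributes -1 + 3 · 5 = 14
p(5) = ⊕ of these = min[9, 3, 7, 14] = 3.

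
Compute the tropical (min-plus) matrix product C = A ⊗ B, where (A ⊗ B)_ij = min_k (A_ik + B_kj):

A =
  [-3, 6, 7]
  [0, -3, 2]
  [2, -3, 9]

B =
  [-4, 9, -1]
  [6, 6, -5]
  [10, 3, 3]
A ⊗ B =
  [-7, 6, -4]
  [-4, 3, -8]
  [-2, 3, -8]

Apply the min-plus product entry-by-entry:
  C[0][0] = min over k of (A[0][0] + B[0][0] = -3 + -4 = -7, A[0][1] + B[1][0] = 6 + 6 = 12, A[0][2] + B[2][0] = 7 + 10 = 17) = -7 (attained at k = 0)
  C[0][1] = min over k of (A[0][0] + B[0][1] = -3 + 9 = 6, A[0][1] + B[1][1] = 6 + 6 = 12, A[0][2] + B[2][1] = 7 + 3 = 10) = 6 (attained at k = 0)
  C[0][2] = min over k of (A[0][0] + B[0][2] = -3 + -1 = -4, A[0][1] + B[1][2] = 6 + -5 = 1, A[0][2] + B[2][2] = 7 + 3 = 10) = -4 (attained at k = 0)
  C[1][0] = min over k of (A[1][0] + B[0][0] = 0 + -4 = -4, A[1][1] + B[1][0] = -3 + 6 = 3, A[1][2] + B[2][0] = 2 + 10 = 12) = -4 (attained at k = 0)
  C[1][1] = min over k of (A[1][0] + B[0][1] = 0 + 9 = 9, A[1][1] + B[1][1] = -3 + 6 = 3, A[1][2] + B[2][1] = 2 + 3 = 5) = 3 (attained at k = 1)
  C[1][2] = min over k of (A[1][0] + B[0][2] = 0 + -1 = -1, A[1][1] + B[1][2] = -3 + -5 = -8, A[1][2] + B[2][2] = 2 + 3 = 5) = -8 (attained at k = 1)
  C[2][0] = min over k of (A[2][0] + B[0][0] = 2 + -4 = -2, A[2][1] + B[1][0] = -3 + 6 = 3, A[2][2] + B[2][0] = 9 + 10 = 19) = -2 (attained at k = 0)
  C[2][1] = min over k of (A[2][0] + B[0][1] = 2 + 9 = 11, A[2][1] + B[1][1] = -3 + 6 = 3, A[2][2] + B[2][1] = 9 + 3 = 12) = 3 (attained at k = 1)
  C[2][2] = min over k of (A[2][0] + B[0][2] = 2 + -1 = 1, A[2][1] + B[1][2] = -3 + -5 = -8, A[2][2] + B[2][2] = 9 + 3 = 12) = -8 (attained at k = 1)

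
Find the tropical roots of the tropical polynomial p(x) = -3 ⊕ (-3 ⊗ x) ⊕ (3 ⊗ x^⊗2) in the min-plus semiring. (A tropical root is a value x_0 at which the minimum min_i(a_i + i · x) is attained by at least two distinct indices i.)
Roots: {-6, 0}

Each tropical root is a break point of the lower envelope of the lines y = a_i + i · x (there are 3 lines, with slopes 0, 1, ..., 2). Only the lines that attain the minimum somewhere contribute to roots; other lines are dominated. Here the surviving (envelope) indices are i = 2, i = 1, i = 0.
Intersections between consecutive envelope lines give the roots: for adjacent envelope indices i < j the intersection is x = (a_i − a_j) / (j − i). Reading off the sorted break points: {-6, 0}.
Verification: at each break x_0, at least two indices attain the minimum of min_i(a_i + i · x_0).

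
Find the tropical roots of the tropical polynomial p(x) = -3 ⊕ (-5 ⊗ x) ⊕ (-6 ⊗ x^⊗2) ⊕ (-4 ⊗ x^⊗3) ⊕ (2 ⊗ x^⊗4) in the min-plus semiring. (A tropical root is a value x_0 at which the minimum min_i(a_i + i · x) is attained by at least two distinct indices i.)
Roots: {-6, -2, 1, 2}

Each tropical root is a break point of the lower envelope of the lines y = a_i + i · x (there are 5 lines, with slopes 0, 1, ..., 4). Only the lines that attain the minimum somewhere contribute to roots; other lines are dominated. Here the surviving (envelope) indices are i = 4, i = 3, i = 2, i = 1, i = 0.
Intersections between consecutive envelope lines give the roots: for adjacent envelope indices i < j the intersection is x = (a_i − a_j) / (j − i). Reading off the sorted break points: {-6, -2, 1, 2}.
Verification: at each break x_0, at least two indices attain the minimum of min_i(a_i + i · x_0).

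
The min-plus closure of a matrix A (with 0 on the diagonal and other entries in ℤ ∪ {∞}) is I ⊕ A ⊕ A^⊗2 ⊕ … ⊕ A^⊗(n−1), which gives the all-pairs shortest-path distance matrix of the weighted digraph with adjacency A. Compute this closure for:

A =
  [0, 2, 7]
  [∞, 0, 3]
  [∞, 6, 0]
Closure =
  [0, 2, 5]
  [∞, 0, 3]
  [∞, 6, 0]

This is the Floyd-Warshall all-pairs shortest-path computation. For each intermediate vertex k = 0, 1, …, 2, update dist[i][j] ← min(dist[i][j], dist[i][k] + dist[k][j]). The final matrix gives, for each (i, j), the minimum total weight of any directed path from i to j (possibly empty when i = j).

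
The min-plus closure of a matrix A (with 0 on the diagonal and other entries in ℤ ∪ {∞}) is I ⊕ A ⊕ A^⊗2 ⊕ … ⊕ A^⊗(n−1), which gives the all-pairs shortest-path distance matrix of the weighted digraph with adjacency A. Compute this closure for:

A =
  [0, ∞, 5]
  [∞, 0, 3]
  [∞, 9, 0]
Closure =
  [0, 14, 5]
  [∞, 0, 3]
  [∞, 9, 0]

This is the Floyd-Warshall all-pairs shortest-path computation. For each intermediate vertex k = 0, 1, …, 2, update dist[i][j] ← min(dist[i][j], dist[i][k] + dist[k][j]). The final matrix gives, for each (i, j), the minimum total weight of any directed path from i to j (possibly empty when i = j).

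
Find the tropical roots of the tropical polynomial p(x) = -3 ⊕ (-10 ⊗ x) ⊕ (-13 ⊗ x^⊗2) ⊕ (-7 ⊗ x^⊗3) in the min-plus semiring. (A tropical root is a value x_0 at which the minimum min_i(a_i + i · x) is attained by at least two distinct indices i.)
Roots: {-6, 3, 7}

Each tropical root is a break point of the lower envelope of the lines y = a_i + i · x (there are 4 lines, with slopes 0, 1, ..., 3). Only the lines that attain the minimum somewhere contribute to roots; other lines are dominated. Here the surviving (envelope) indices are i = 3, i = 2, i = 1, i = 0.
Intersections between consecutive envelope lines give the roots: for adjacent envelope indices i < j the intersection is x = (a_i − a_j) / (j − i). Reading off the sorted break points: {-6, 3, 7}.
Verification: at each break x_0, at least two indices attain the minimum of min_i(a_i + i · x_0).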